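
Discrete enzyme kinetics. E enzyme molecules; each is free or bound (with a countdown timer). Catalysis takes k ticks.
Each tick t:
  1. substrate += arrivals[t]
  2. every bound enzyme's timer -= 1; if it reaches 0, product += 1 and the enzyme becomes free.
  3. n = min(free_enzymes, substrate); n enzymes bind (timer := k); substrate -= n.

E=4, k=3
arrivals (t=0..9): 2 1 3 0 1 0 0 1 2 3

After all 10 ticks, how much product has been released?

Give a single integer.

t=0: arr=2 -> substrate=0 bound=2 product=0
t=1: arr=1 -> substrate=0 bound=3 product=0
t=2: arr=3 -> substrate=2 bound=4 product=0
t=3: arr=0 -> substrate=0 bound=4 product=2
t=4: arr=1 -> substrate=0 bound=4 product=3
t=5: arr=0 -> substrate=0 bound=3 product=4
t=6: arr=0 -> substrate=0 bound=1 product=6
t=7: arr=1 -> substrate=0 bound=1 product=7
t=8: arr=2 -> substrate=0 bound=3 product=7
t=9: arr=3 -> substrate=2 bound=4 product=7

Answer: 7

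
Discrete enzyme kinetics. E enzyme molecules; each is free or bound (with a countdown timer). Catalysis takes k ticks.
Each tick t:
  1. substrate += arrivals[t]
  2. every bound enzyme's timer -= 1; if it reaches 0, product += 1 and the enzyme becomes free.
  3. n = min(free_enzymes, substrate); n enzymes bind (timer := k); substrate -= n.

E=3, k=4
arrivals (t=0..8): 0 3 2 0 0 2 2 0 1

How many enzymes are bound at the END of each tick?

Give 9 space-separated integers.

t=0: arr=0 -> substrate=0 bound=0 product=0
t=1: arr=3 -> substrate=0 bound=3 product=0
t=2: arr=2 -> substrate=2 bound=3 product=0
t=3: arr=0 -> substrate=2 bound=3 product=0
t=4: arr=0 -> substrate=2 bound=3 product=0
t=5: arr=2 -> substrate=1 bound=3 product=3
t=6: arr=2 -> substrate=3 bound=3 product=3
t=7: arr=0 -> substrate=3 bound=3 product=3
t=8: arr=1 -> substrate=4 bound=3 product=3

Answer: 0 3 3 3 3 3 3 3 3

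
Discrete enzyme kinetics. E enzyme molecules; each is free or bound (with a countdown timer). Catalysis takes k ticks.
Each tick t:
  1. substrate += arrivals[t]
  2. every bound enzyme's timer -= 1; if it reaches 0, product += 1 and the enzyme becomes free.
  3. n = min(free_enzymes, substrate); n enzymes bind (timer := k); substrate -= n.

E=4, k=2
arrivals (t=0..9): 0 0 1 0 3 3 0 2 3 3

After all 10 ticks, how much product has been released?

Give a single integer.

t=0: arr=0 -> substrate=0 bound=0 product=0
t=1: arr=0 -> substrate=0 bound=0 product=0
t=2: arr=1 -> substrate=0 bound=1 product=0
t=3: arr=0 -> substrate=0 bound=1 product=0
t=4: arr=3 -> substrate=0 bound=3 product=1
t=5: arr=3 -> substrate=2 bound=4 product=1
t=6: arr=0 -> substrate=0 bound=3 product=4
t=7: arr=2 -> substrate=0 bound=4 product=5
t=8: arr=3 -> substrate=1 bound=4 product=7
t=9: arr=3 -> substrate=2 bound=4 product=9

Answer: 9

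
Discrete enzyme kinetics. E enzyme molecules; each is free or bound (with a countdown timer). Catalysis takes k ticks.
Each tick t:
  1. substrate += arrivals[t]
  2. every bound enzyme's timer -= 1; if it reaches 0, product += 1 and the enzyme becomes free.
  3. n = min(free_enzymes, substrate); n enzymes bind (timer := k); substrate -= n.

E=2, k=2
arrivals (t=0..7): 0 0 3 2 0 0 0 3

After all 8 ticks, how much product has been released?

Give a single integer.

Answer: 4

Derivation:
t=0: arr=0 -> substrate=0 bound=0 product=0
t=1: arr=0 -> substrate=0 bound=0 product=0
t=2: arr=3 -> substrate=1 bound=2 product=0
t=3: arr=2 -> substrate=3 bound=2 product=0
t=4: arr=0 -> substrate=1 bound=2 product=2
t=5: arr=0 -> substrate=1 bound=2 product=2
t=6: arr=0 -> substrate=0 bound=1 product=4
t=7: arr=3 -> substrate=2 bound=2 product=4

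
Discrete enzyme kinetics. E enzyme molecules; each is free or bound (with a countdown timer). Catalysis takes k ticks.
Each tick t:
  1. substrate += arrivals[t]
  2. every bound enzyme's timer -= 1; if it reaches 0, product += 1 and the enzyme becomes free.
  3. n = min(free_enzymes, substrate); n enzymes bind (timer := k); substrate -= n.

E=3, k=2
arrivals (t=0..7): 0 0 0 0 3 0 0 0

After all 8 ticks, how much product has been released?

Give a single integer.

t=0: arr=0 -> substrate=0 bound=0 product=0
t=1: arr=0 -> substrate=0 bound=0 product=0
t=2: arr=0 -> substrate=0 bound=0 product=0
t=3: arr=0 -> substrate=0 bound=0 product=0
t=4: arr=3 -> substrate=0 bound=3 product=0
t=5: arr=0 -> substrate=0 bound=3 product=0
t=6: arr=0 -> substrate=0 bound=0 product=3
t=7: arr=0 -> substrate=0 bound=0 product=3

Answer: 3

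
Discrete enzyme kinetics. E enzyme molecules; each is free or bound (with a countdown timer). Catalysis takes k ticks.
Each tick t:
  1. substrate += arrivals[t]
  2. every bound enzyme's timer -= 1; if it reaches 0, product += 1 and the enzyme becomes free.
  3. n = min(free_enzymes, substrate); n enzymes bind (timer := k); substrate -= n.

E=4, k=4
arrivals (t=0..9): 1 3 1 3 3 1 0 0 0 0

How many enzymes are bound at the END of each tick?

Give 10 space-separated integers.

t=0: arr=1 -> substrate=0 bound=1 product=0
t=1: arr=3 -> substrate=0 bound=4 product=0
t=2: arr=1 -> substrate=1 bound=4 product=0
t=3: arr=3 -> substrate=4 bound=4 product=0
t=4: arr=3 -> substrate=6 bound=4 product=1
t=5: arr=1 -> substrate=4 bound=4 product=4
t=6: arr=0 -> substrate=4 bound=4 product=4
t=7: arr=0 -> substrate=4 bound=4 product=4
t=8: arr=0 -> substrate=3 bound=4 product=5
t=9: arr=0 -> substrate=0 bound=4 product=8

Answer: 1 4 4 4 4 4 4 4 4 4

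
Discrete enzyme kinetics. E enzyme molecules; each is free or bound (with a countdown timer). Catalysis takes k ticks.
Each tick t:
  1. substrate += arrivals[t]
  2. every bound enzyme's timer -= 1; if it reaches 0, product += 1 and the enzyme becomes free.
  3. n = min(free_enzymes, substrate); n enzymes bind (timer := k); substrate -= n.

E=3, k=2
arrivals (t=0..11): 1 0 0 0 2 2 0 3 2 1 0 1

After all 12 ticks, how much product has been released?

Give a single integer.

t=0: arr=1 -> substrate=0 bound=1 product=0
t=1: arr=0 -> substrate=0 bound=1 product=0
t=2: arr=0 -> substrate=0 bound=0 product=1
t=3: arr=0 -> substrate=0 bound=0 product=1
t=4: arr=2 -> substrate=0 bound=2 product=1
t=5: arr=2 -> substrate=1 bound=3 product=1
t=6: arr=0 -> substrate=0 bound=2 product=3
t=7: arr=3 -> substrate=1 bound=3 product=4
t=8: arr=2 -> substrate=2 bound=3 product=5
t=9: arr=1 -> substrate=1 bound=3 product=7
t=10: arr=0 -> substrate=0 bound=3 product=8
t=11: arr=1 -> substrate=0 bound=2 product=10

Answer: 10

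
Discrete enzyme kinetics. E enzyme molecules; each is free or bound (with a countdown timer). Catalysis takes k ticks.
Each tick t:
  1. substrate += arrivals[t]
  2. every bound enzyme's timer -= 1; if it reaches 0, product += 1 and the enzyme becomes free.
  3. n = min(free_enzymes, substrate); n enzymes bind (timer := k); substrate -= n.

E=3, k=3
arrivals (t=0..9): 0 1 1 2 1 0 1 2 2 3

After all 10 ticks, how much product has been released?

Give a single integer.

Answer: 6

Derivation:
t=0: arr=0 -> substrate=0 bound=0 product=0
t=1: arr=1 -> substrate=0 bound=1 product=0
t=2: arr=1 -> substrate=0 bound=2 product=0
t=3: arr=2 -> substrate=1 bound=3 product=0
t=4: arr=1 -> substrate=1 bound=3 product=1
t=5: arr=0 -> substrate=0 bound=3 product=2
t=6: arr=1 -> substrate=0 bound=3 product=3
t=7: arr=2 -> substrate=1 bound=3 product=4
t=8: arr=2 -> substrate=2 bound=3 product=5
t=9: arr=3 -> substrate=4 bound=3 product=6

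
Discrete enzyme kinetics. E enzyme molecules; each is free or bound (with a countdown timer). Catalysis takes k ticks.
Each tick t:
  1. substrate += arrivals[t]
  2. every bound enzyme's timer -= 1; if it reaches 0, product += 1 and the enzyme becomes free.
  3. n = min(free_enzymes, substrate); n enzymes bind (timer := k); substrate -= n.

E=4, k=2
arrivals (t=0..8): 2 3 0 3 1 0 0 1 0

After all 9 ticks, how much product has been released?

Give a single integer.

Answer: 9

Derivation:
t=0: arr=2 -> substrate=0 bound=2 product=0
t=1: arr=3 -> substrate=1 bound=4 product=0
t=2: arr=0 -> substrate=0 bound=3 product=2
t=3: arr=3 -> substrate=0 bound=4 product=4
t=4: arr=1 -> substrate=0 bound=4 product=5
t=5: arr=0 -> substrate=0 bound=1 product=8
t=6: arr=0 -> substrate=0 bound=0 product=9
t=7: arr=1 -> substrate=0 bound=1 product=9
t=8: arr=0 -> substrate=0 bound=1 product=9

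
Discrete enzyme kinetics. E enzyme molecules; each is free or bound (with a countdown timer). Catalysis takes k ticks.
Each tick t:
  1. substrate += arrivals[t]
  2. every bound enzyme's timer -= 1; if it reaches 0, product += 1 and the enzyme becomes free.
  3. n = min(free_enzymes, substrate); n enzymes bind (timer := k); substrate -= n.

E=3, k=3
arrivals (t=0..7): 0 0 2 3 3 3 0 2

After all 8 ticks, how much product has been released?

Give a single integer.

Answer: 3

Derivation:
t=0: arr=0 -> substrate=0 bound=0 product=0
t=1: arr=0 -> substrate=0 bound=0 product=0
t=2: arr=2 -> substrate=0 bound=2 product=0
t=3: arr=3 -> substrate=2 bound=3 product=0
t=4: arr=3 -> substrate=5 bound=3 product=0
t=5: arr=3 -> substrate=6 bound=3 product=2
t=6: arr=0 -> substrate=5 bound=3 product=3
t=7: arr=2 -> substrate=7 bound=3 product=3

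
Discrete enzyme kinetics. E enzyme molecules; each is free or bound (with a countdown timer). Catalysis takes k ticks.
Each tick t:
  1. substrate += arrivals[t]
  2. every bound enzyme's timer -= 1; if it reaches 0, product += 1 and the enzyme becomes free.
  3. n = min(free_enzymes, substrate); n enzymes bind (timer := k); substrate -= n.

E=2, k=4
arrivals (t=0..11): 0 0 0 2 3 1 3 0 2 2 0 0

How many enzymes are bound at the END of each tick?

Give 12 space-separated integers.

t=0: arr=0 -> substrate=0 bound=0 product=0
t=1: arr=0 -> substrate=0 bound=0 product=0
t=2: arr=0 -> substrate=0 bound=0 product=0
t=3: arr=2 -> substrate=0 bound=2 product=0
t=4: arr=3 -> substrate=3 bound=2 product=0
t=5: arr=1 -> substrate=4 bound=2 product=0
t=6: arr=3 -> substrate=7 bound=2 product=0
t=7: arr=0 -> substrate=5 bound=2 product=2
t=8: arr=2 -> substrate=7 bound=2 product=2
t=9: arr=2 -> substrate=9 bound=2 product=2
t=10: arr=0 -> substrate=9 bound=2 product=2
t=11: arr=0 -> substrate=7 bound=2 product=4

Answer: 0 0 0 2 2 2 2 2 2 2 2 2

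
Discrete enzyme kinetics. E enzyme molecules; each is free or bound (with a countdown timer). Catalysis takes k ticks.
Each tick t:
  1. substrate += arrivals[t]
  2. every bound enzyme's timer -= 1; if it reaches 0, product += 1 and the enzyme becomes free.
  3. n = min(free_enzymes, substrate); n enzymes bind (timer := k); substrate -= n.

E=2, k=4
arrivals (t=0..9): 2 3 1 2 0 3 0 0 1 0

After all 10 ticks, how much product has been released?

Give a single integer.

Answer: 4

Derivation:
t=0: arr=2 -> substrate=0 bound=2 product=0
t=1: arr=3 -> substrate=3 bound=2 product=0
t=2: arr=1 -> substrate=4 bound=2 product=0
t=3: arr=2 -> substrate=6 bound=2 product=0
t=4: arr=0 -> substrate=4 bound=2 product=2
t=5: arr=3 -> substrate=7 bound=2 product=2
t=6: arr=0 -> substrate=7 bound=2 product=2
t=7: arr=0 -> substrate=7 bound=2 product=2
t=8: arr=1 -> substrate=6 bound=2 product=4
t=9: arr=0 -> substrate=6 bound=2 product=4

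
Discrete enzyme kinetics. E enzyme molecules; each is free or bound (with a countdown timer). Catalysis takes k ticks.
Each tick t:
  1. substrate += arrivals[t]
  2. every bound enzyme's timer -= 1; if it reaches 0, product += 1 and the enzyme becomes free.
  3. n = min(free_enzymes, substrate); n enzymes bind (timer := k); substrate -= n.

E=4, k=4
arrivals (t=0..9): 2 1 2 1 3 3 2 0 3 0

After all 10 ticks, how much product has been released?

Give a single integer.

t=0: arr=2 -> substrate=0 bound=2 product=0
t=1: arr=1 -> substrate=0 bound=3 product=0
t=2: arr=2 -> substrate=1 bound=4 product=0
t=3: arr=1 -> substrate=2 bound=4 product=0
t=4: arr=3 -> substrate=3 bound=4 product=2
t=5: arr=3 -> substrate=5 bound=4 product=3
t=6: arr=2 -> substrate=6 bound=4 product=4
t=7: arr=0 -> substrate=6 bound=4 product=4
t=8: arr=3 -> substrate=7 bound=4 product=6
t=9: arr=0 -> substrate=6 bound=4 product=7

Answer: 7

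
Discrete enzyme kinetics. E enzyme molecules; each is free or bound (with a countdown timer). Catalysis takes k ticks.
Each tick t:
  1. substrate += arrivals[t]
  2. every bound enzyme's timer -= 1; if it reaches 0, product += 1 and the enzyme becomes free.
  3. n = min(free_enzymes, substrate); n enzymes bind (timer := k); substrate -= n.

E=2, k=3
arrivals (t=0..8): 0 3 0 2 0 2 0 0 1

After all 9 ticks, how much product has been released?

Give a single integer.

Answer: 4

Derivation:
t=0: arr=0 -> substrate=0 bound=0 product=0
t=1: arr=3 -> substrate=1 bound=2 product=0
t=2: arr=0 -> substrate=1 bound=2 product=0
t=3: arr=2 -> substrate=3 bound=2 product=0
t=4: arr=0 -> substrate=1 bound=2 product=2
t=5: arr=2 -> substrate=3 bound=2 product=2
t=6: arr=0 -> substrate=3 bound=2 product=2
t=7: arr=0 -> substrate=1 bound=2 product=4
t=8: arr=1 -> substrate=2 bound=2 product=4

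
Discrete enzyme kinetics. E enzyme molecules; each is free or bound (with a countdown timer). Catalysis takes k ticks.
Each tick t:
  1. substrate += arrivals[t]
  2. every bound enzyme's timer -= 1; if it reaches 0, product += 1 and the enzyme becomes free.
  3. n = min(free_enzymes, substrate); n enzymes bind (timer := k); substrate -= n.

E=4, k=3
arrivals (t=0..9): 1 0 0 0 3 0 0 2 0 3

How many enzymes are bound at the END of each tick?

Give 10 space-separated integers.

Answer: 1 1 1 0 3 3 3 2 2 4

Derivation:
t=0: arr=1 -> substrate=0 bound=1 product=0
t=1: arr=0 -> substrate=0 bound=1 product=0
t=2: arr=0 -> substrate=0 bound=1 product=0
t=3: arr=0 -> substrate=0 bound=0 product=1
t=4: arr=3 -> substrate=0 bound=3 product=1
t=5: arr=0 -> substrate=0 bound=3 product=1
t=6: arr=0 -> substrate=0 bound=3 product=1
t=7: arr=2 -> substrate=0 bound=2 product=4
t=8: arr=0 -> substrate=0 bound=2 product=4
t=9: arr=3 -> substrate=1 bound=4 product=4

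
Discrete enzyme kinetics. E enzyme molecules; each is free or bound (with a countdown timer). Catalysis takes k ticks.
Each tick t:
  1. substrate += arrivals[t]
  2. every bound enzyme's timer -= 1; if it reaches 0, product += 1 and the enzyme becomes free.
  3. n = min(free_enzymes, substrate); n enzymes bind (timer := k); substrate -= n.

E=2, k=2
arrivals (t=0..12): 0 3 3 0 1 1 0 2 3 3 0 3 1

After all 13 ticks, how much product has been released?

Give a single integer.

t=0: arr=0 -> substrate=0 bound=0 product=0
t=1: arr=3 -> substrate=1 bound=2 product=0
t=2: arr=3 -> substrate=4 bound=2 product=0
t=3: arr=0 -> substrate=2 bound=2 product=2
t=4: arr=1 -> substrate=3 bound=2 product=2
t=5: arr=1 -> substrate=2 bound=2 product=4
t=6: arr=0 -> substrate=2 bound=2 product=4
t=7: arr=2 -> substrate=2 bound=2 product=6
t=8: arr=3 -> substrate=5 bound=2 product=6
t=9: arr=3 -> substrate=6 bound=2 product=8
t=10: arr=0 -> substrate=6 bound=2 product=8
t=11: arr=3 -> substrate=7 bound=2 product=10
t=12: arr=1 -> substrate=8 bound=2 product=10

Answer: 10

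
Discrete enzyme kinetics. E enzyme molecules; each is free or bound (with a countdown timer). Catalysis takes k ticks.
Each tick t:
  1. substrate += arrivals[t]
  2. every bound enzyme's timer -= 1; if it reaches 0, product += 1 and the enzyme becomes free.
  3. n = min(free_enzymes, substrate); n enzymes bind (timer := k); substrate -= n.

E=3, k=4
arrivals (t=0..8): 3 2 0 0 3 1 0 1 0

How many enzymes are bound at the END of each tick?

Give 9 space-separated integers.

Answer: 3 3 3 3 3 3 3 3 3

Derivation:
t=0: arr=3 -> substrate=0 bound=3 product=0
t=1: arr=2 -> substrate=2 bound=3 product=0
t=2: arr=0 -> substrate=2 bound=3 product=0
t=3: arr=0 -> substrate=2 bound=3 product=0
t=4: arr=3 -> substrate=2 bound=3 product=3
t=5: arr=1 -> substrate=3 bound=3 product=3
t=6: arr=0 -> substrate=3 bound=3 product=3
t=7: arr=1 -> substrate=4 bound=3 product=3
t=8: arr=0 -> substrate=1 bound=3 product=6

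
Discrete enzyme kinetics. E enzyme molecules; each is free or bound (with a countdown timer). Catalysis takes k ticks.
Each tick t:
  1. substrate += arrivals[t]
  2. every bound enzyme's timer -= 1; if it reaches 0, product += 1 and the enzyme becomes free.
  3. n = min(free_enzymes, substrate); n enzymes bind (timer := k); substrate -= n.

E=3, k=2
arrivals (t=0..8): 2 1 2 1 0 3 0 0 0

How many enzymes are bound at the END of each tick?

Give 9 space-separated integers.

Answer: 2 3 3 3 1 3 3 0 0

Derivation:
t=0: arr=2 -> substrate=0 bound=2 product=0
t=1: arr=1 -> substrate=0 bound=3 product=0
t=2: arr=2 -> substrate=0 bound=3 product=2
t=3: arr=1 -> substrate=0 bound=3 product=3
t=4: arr=0 -> substrate=0 bound=1 product=5
t=5: arr=3 -> substrate=0 bound=3 product=6
t=6: arr=0 -> substrate=0 bound=3 product=6
t=7: arr=0 -> substrate=0 bound=0 product=9
t=8: arr=0 -> substrate=0 bound=0 product=9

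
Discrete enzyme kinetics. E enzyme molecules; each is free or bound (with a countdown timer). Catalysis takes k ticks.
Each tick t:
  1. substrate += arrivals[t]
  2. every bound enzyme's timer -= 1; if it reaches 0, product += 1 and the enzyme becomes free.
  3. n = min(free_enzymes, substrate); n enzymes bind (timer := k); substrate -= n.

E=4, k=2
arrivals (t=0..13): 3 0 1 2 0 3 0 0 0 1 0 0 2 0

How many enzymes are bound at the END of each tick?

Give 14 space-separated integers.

Answer: 3 3 1 3 2 3 3 0 0 1 1 0 2 2

Derivation:
t=0: arr=3 -> substrate=0 bound=3 product=0
t=1: arr=0 -> substrate=0 bound=3 product=0
t=2: arr=1 -> substrate=0 bound=1 product=3
t=3: arr=2 -> substrate=0 bound=3 product=3
t=4: arr=0 -> substrate=0 bound=2 product=4
t=5: arr=3 -> substrate=0 bound=3 product=6
t=6: arr=0 -> substrate=0 bound=3 product=6
t=7: arr=0 -> substrate=0 bound=0 product=9
t=8: arr=0 -> substrate=0 bound=0 product=9
t=9: arr=1 -> substrate=0 bound=1 product=9
t=10: arr=0 -> substrate=0 bound=1 product=9
t=11: arr=0 -> substrate=0 bound=0 product=10
t=12: arr=2 -> substrate=0 bound=2 product=10
t=13: arr=0 -> substrate=0 bound=2 product=10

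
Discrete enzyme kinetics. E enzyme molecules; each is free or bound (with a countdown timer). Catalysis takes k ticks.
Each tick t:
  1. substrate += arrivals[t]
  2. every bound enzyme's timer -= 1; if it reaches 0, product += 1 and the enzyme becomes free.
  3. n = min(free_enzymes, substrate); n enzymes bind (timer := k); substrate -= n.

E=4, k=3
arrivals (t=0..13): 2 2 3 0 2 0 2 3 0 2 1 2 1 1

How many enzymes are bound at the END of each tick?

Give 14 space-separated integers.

t=0: arr=2 -> substrate=0 bound=2 product=0
t=1: arr=2 -> substrate=0 bound=4 product=0
t=2: arr=3 -> substrate=3 bound=4 product=0
t=3: arr=0 -> substrate=1 bound=4 product=2
t=4: arr=2 -> substrate=1 bound=4 product=4
t=5: arr=0 -> substrate=1 bound=4 product=4
t=6: arr=2 -> substrate=1 bound=4 product=6
t=7: arr=3 -> substrate=2 bound=4 product=8
t=8: arr=0 -> substrate=2 bound=4 product=8
t=9: arr=2 -> substrate=2 bound=4 product=10
t=10: arr=1 -> substrate=1 bound=4 product=12
t=11: arr=2 -> substrate=3 bound=4 product=12
t=12: arr=1 -> substrate=2 bound=4 product=14
t=13: arr=1 -> substrate=1 bound=4 product=16

Answer: 2 4 4 4 4 4 4 4 4 4 4 4 4 4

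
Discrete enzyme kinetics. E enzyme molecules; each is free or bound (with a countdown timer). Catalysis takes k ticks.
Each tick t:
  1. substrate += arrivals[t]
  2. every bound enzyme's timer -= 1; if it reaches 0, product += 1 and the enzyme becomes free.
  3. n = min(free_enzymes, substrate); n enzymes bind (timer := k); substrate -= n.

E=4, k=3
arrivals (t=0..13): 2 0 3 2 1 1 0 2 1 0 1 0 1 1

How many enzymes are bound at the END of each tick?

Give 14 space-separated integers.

Answer: 2 2 4 4 4 4 3 4 4 3 3 1 2 2

Derivation:
t=0: arr=2 -> substrate=0 bound=2 product=0
t=1: arr=0 -> substrate=0 bound=2 product=0
t=2: arr=3 -> substrate=1 bound=4 product=0
t=3: arr=2 -> substrate=1 bound=4 product=2
t=4: arr=1 -> substrate=2 bound=4 product=2
t=5: arr=1 -> substrate=1 bound=4 product=4
t=6: arr=0 -> substrate=0 bound=3 product=6
t=7: arr=2 -> substrate=1 bound=4 product=6
t=8: arr=1 -> substrate=0 bound=4 product=8
t=9: arr=0 -> substrate=0 bound=3 product=9
t=10: arr=1 -> substrate=0 bound=3 product=10
t=11: arr=0 -> substrate=0 bound=1 product=12
t=12: arr=1 -> substrate=0 bound=2 product=12
t=13: arr=1 -> substrate=0 bound=2 product=13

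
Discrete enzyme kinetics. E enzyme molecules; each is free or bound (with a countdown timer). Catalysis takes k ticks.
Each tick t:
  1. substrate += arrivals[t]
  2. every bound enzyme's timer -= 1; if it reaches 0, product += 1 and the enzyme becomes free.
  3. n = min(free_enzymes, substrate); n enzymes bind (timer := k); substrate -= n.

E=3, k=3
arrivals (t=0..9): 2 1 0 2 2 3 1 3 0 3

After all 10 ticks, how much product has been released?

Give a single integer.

t=0: arr=2 -> substrate=0 bound=2 product=0
t=1: arr=1 -> substrate=0 bound=3 product=0
t=2: arr=0 -> substrate=0 bound=3 product=0
t=3: arr=2 -> substrate=0 bound=3 product=2
t=4: arr=2 -> substrate=1 bound=3 product=3
t=5: arr=3 -> substrate=4 bound=3 product=3
t=6: arr=1 -> substrate=3 bound=3 product=5
t=7: arr=3 -> substrate=5 bound=3 product=6
t=8: arr=0 -> substrate=5 bound=3 product=6
t=9: arr=3 -> substrate=6 bound=3 product=8

Answer: 8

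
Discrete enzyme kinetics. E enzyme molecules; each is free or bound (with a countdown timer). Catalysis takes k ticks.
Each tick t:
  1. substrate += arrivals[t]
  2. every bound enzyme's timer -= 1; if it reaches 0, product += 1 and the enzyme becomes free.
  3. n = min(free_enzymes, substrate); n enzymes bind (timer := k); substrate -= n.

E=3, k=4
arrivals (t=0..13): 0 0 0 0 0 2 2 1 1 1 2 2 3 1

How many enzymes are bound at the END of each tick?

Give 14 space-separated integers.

t=0: arr=0 -> substrate=0 bound=0 product=0
t=1: arr=0 -> substrate=0 bound=0 product=0
t=2: arr=0 -> substrate=0 bound=0 product=0
t=3: arr=0 -> substrate=0 bound=0 product=0
t=4: arr=0 -> substrate=0 bound=0 product=0
t=5: arr=2 -> substrate=0 bound=2 product=0
t=6: arr=2 -> substrate=1 bound=3 product=0
t=7: arr=1 -> substrate=2 bound=3 product=0
t=8: arr=1 -> substrate=3 bound=3 product=0
t=9: arr=1 -> substrate=2 bound=3 product=2
t=10: arr=2 -> substrate=3 bound=3 product=3
t=11: arr=2 -> substrate=5 bound=3 product=3
t=12: arr=3 -> substrate=8 bound=3 product=3
t=13: arr=1 -> substrate=7 bound=3 product=5

Answer: 0 0 0 0 0 2 3 3 3 3 3 3 3 3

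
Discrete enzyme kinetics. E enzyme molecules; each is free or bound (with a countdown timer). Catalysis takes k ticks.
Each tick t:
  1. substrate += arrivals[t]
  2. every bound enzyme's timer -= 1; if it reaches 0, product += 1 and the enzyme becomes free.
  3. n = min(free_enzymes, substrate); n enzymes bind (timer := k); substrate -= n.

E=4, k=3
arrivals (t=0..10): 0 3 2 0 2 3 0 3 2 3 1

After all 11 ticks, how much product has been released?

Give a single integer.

t=0: arr=0 -> substrate=0 bound=0 product=0
t=1: arr=3 -> substrate=0 bound=3 product=0
t=2: arr=2 -> substrate=1 bound=4 product=0
t=3: arr=0 -> substrate=1 bound=4 product=0
t=4: arr=2 -> substrate=0 bound=4 product=3
t=5: arr=3 -> substrate=2 bound=4 product=4
t=6: arr=0 -> substrate=2 bound=4 product=4
t=7: arr=3 -> substrate=2 bound=4 product=7
t=8: arr=2 -> substrate=3 bound=4 product=8
t=9: arr=3 -> substrate=6 bound=4 product=8
t=10: arr=1 -> substrate=4 bound=4 product=11

Answer: 11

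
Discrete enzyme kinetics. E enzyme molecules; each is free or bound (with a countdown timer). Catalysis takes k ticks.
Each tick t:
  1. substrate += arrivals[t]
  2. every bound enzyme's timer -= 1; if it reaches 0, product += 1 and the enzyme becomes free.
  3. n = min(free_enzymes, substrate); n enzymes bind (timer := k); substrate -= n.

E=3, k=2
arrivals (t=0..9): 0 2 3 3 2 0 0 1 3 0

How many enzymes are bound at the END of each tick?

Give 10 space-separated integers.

t=0: arr=0 -> substrate=0 bound=0 product=0
t=1: arr=2 -> substrate=0 bound=2 product=0
t=2: arr=3 -> substrate=2 bound=3 product=0
t=3: arr=3 -> substrate=3 bound=3 product=2
t=4: arr=2 -> substrate=4 bound=3 product=3
t=5: arr=0 -> substrate=2 bound=3 product=5
t=6: arr=0 -> substrate=1 bound=3 product=6
t=7: arr=1 -> substrate=0 bound=3 product=8
t=8: arr=3 -> substrate=2 bound=3 product=9
t=9: arr=0 -> substrate=0 bound=3 product=11

Answer: 0 2 3 3 3 3 3 3 3 3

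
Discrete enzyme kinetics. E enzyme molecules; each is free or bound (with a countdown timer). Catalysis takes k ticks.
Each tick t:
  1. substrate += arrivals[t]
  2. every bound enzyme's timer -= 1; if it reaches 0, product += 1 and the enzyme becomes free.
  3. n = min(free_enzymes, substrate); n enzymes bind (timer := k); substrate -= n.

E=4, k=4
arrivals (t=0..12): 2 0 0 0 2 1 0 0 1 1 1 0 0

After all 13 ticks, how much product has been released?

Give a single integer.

Answer: 6

Derivation:
t=0: arr=2 -> substrate=0 bound=2 product=0
t=1: arr=0 -> substrate=0 bound=2 product=0
t=2: arr=0 -> substrate=0 bound=2 product=0
t=3: arr=0 -> substrate=0 bound=2 product=0
t=4: arr=2 -> substrate=0 bound=2 product=2
t=5: arr=1 -> substrate=0 bound=3 product=2
t=6: arr=0 -> substrate=0 bound=3 product=2
t=7: arr=0 -> substrate=0 bound=3 product=2
t=8: arr=1 -> substrate=0 bound=2 product=4
t=9: arr=1 -> substrate=0 bound=2 product=5
t=10: arr=1 -> substrate=0 bound=3 product=5
t=11: arr=0 -> substrate=0 bound=3 product=5
t=12: arr=0 -> substrate=0 bound=2 product=6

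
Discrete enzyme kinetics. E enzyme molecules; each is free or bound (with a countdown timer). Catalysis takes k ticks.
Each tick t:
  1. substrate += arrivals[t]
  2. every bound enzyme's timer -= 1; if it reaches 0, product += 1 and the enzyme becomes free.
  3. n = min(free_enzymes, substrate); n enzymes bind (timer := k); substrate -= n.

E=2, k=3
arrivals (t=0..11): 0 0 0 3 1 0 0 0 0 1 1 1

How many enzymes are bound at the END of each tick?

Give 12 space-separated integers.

Answer: 0 0 0 2 2 2 2 2 2 1 2 2

Derivation:
t=0: arr=0 -> substrate=0 bound=0 product=0
t=1: arr=0 -> substrate=0 bound=0 product=0
t=2: arr=0 -> substrate=0 bound=0 product=0
t=3: arr=3 -> substrate=1 bound=2 product=0
t=4: arr=1 -> substrate=2 bound=2 product=0
t=5: arr=0 -> substrate=2 bound=2 product=0
t=6: arr=0 -> substrate=0 bound=2 product=2
t=7: arr=0 -> substrate=0 bound=2 product=2
t=8: arr=0 -> substrate=0 bound=2 product=2
t=9: arr=1 -> substrate=0 bound=1 product=4
t=10: arr=1 -> substrate=0 bound=2 product=4
t=11: arr=1 -> substrate=1 bound=2 product=4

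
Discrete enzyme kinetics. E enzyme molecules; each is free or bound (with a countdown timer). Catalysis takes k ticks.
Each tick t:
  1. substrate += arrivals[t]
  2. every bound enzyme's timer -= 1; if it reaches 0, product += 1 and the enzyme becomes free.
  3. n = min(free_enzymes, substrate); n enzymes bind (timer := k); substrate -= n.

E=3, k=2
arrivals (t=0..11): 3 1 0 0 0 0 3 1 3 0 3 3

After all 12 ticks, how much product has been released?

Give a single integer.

t=0: arr=3 -> substrate=0 bound=3 product=0
t=1: arr=1 -> substrate=1 bound=3 product=0
t=2: arr=0 -> substrate=0 bound=1 product=3
t=3: arr=0 -> substrate=0 bound=1 product=3
t=4: arr=0 -> substrate=0 bound=0 product=4
t=5: arr=0 -> substrate=0 bound=0 product=4
t=6: arr=3 -> substrate=0 bound=3 product=4
t=7: arr=1 -> substrate=1 bound=3 product=4
t=8: arr=3 -> substrate=1 bound=3 product=7
t=9: arr=0 -> substrate=1 bound=3 product=7
t=10: arr=3 -> substrate=1 bound=3 product=10
t=11: arr=3 -> substrate=4 bound=3 product=10

Answer: 10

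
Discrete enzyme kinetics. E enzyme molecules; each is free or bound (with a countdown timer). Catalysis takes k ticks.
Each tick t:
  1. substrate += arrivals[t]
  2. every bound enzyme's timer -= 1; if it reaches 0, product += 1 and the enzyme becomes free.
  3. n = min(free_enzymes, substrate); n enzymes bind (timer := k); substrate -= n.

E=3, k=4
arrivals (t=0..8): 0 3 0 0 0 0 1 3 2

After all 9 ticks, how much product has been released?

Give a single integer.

Answer: 3

Derivation:
t=0: arr=0 -> substrate=0 bound=0 product=0
t=1: arr=3 -> substrate=0 bound=3 product=0
t=2: arr=0 -> substrate=0 bound=3 product=0
t=3: arr=0 -> substrate=0 bound=3 product=0
t=4: arr=0 -> substrate=0 bound=3 product=0
t=5: arr=0 -> substrate=0 bound=0 product=3
t=6: arr=1 -> substrate=0 bound=1 product=3
t=7: arr=3 -> substrate=1 bound=3 product=3
t=8: arr=2 -> substrate=3 bound=3 product=3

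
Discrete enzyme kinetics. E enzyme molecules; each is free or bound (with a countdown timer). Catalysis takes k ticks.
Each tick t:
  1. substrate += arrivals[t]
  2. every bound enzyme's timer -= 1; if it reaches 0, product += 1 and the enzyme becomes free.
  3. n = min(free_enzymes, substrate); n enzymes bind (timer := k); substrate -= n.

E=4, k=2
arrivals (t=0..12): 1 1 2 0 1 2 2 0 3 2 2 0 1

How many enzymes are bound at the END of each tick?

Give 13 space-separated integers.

Answer: 1 2 3 2 1 3 4 2 3 4 4 3 1

Derivation:
t=0: arr=1 -> substrate=0 bound=1 product=0
t=1: arr=1 -> substrate=0 bound=2 product=0
t=2: arr=2 -> substrate=0 bound=3 product=1
t=3: arr=0 -> substrate=0 bound=2 product=2
t=4: arr=1 -> substrate=0 bound=1 product=4
t=5: arr=2 -> substrate=0 bound=3 product=4
t=6: arr=2 -> substrate=0 bound=4 product=5
t=7: arr=0 -> substrate=0 bound=2 product=7
t=8: arr=3 -> substrate=0 bound=3 product=9
t=9: arr=2 -> substrate=1 bound=4 product=9
t=10: arr=2 -> substrate=0 bound=4 product=12
t=11: arr=0 -> substrate=0 bound=3 product=13
t=12: arr=1 -> substrate=0 bound=1 product=16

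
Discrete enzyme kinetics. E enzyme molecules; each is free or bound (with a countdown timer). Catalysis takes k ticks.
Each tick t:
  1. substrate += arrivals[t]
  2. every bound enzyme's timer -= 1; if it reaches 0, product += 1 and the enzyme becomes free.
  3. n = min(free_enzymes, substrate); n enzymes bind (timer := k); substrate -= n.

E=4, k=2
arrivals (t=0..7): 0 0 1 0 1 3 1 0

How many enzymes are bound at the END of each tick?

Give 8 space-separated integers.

t=0: arr=0 -> substrate=0 bound=0 product=0
t=1: arr=0 -> substrate=0 bound=0 product=0
t=2: arr=1 -> substrate=0 bound=1 product=0
t=3: arr=0 -> substrate=0 bound=1 product=0
t=4: arr=1 -> substrate=0 bound=1 product=1
t=5: arr=3 -> substrate=0 bound=4 product=1
t=6: arr=1 -> substrate=0 bound=4 product=2
t=7: arr=0 -> substrate=0 bound=1 product=5

Answer: 0 0 1 1 1 4 4 1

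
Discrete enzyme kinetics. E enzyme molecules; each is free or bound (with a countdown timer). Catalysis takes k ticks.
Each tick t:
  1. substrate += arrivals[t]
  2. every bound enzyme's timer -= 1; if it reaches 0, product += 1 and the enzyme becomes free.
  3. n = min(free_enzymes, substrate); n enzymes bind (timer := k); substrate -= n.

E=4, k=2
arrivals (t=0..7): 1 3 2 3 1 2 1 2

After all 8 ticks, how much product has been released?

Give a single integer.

t=0: arr=1 -> substrate=0 bound=1 product=0
t=1: arr=3 -> substrate=0 bound=4 product=0
t=2: arr=2 -> substrate=1 bound=4 product=1
t=3: arr=3 -> substrate=1 bound=4 product=4
t=4: arr=1 -> substrate=1 bound=4 product=5
t=5: arr=2 -> substrate=0 bound=4 product=8
t=6: arr=1 -> substrate=0 bound=4 product=9
t=7: arr=2 -> substrate=0 bound=3 product=12

Answer: 12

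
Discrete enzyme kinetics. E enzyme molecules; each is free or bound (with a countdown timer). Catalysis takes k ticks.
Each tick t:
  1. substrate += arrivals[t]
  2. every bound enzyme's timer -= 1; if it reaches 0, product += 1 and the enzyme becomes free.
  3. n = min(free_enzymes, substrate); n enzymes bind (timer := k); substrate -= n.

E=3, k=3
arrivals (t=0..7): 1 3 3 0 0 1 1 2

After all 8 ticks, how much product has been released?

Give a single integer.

Answer: 6

Derivation:
t=0: arr=1 -> substrate=0 bound=1 product=0
t=1: arr=3 -> substrate=1 bound=3 product=0
t=2: arr=3 -> substrate=4 bound=3 product=0
t=3: arr=0 -> substrate=3 bound=3 product=1
t=4: arr=0 -> substrate=1 bound=3 product=3
t=5: arr=1 -> substrate=2 bound=3 product=3
t=6: arr=1 -> substrate=2 bound=3 product=4
t=7: arr=2 -> substrate=2 bound=3 product=6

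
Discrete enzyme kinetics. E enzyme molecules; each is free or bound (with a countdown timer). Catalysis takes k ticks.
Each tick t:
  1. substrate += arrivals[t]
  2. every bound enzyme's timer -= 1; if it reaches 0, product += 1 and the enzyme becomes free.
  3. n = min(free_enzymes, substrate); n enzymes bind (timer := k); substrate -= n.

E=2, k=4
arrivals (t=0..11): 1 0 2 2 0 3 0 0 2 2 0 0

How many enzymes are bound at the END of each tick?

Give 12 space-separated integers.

Answer: 1 1 2 2 2 2 2 2 2 2 2 2

Derivation:
t=0: arr=1 -> substrate=0 bound=1 product=0
t=1: arr=0 -> substrate=0 bound=1 product=0
t=2: arr=2 -> substrate=1 bound=2 product=0
t=3: arr=2 -> substrate=3 bound=2 product=0
t=4: arr=0 -> substrate=2 bound=2 product=1
t=5: arr=3 -> substrate=5 bound=2 product=1
t=6: arr=0 -> substrate=4 bound=2 product=2
t=7: arr=0 -> substrate=4 bound=2 product=2
t=8: arr=2 -> substrate=5 bound=2 product=3
t=9: arr=2 -> substrate=7 bound=2 product=3
t=10: arr=0 -> substrate=6 bound=2 product=4
t=11: arr=0 -> substrate=6 bound=2 product=4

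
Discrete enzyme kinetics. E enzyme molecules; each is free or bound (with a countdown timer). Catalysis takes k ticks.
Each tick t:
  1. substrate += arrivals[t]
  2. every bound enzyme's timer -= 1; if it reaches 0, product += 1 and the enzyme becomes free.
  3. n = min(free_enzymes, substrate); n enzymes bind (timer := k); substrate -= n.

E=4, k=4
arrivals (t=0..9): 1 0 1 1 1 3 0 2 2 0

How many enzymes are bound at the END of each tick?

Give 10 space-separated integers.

Answer: 1 1 2 3 3 4 4 4 4 4

Derivation:
t=0: arr=1 -> substrate=0 bound=1 product=0
t=1: arr=0 -> substrate=0 bound=1 product=0
t=2: arr=1 -> substrate=0 bound=2 product=0
t=3: arr=1 -> substrate=0 bound=3 product=0
t=4: arr=1 -> substrate=0 bound=3 product=1
t=5: arr=3 -> substrate=2 bound=4 product=1
t=6: arr=0 -> substrate=1 bound=4 product=2
t=7: arr=2 -> substrate=2 bound=4 product=3
t=8: arr=2 -> substrate=3 bound=4 product=4
t=9: arr=0 -> substrate=2 bound=4 product=5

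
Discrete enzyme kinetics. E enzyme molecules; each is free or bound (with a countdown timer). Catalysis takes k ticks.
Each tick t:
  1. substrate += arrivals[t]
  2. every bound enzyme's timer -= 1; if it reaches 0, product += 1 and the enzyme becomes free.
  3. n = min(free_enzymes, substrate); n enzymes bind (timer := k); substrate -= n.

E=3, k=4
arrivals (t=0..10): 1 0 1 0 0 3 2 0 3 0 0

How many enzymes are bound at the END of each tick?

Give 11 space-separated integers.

t=0: arr=1 -> substrate=0 bound=1 product=0
t=1: arr=0 -> substrate=0 bound=1 product=0
t=2: arr=1 -> substrate=0 bound=2 product=0
t=3: arr=0 -> substrate=0 bound=2 product=0
t=4: arr=0 -> substrate=0 bound=1 product=1
t=5: arr=3 -> substrate=1 bound=3 product=1
t=6: arr=2 -> substrate=2 bound=3 product=2
t=7: arr=0 -> substrate=2 bound=3 product=2
t=8: arr=3 -> substrate=5 bound=3 product=2
t=9: arr=0 -> substrate=3 bound=3 product=4
t=10: arr=0 -> substrate=2 bound=3 product=5

Answer: 1 1 2 2 1 3 3 3 3 3 3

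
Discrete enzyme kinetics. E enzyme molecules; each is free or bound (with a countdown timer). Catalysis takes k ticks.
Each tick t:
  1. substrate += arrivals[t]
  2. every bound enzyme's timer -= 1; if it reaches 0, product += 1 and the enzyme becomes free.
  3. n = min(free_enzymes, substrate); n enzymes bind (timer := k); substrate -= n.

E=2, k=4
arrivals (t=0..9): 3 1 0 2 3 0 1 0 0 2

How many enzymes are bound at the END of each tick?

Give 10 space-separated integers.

t=0: arr=3 -> substrate=1 bound=2 product=0
t=1: arr=1 -> substrate=2 bound=2 product=0
t=2: arr=0 -> substrate=2 bound=2 product=0
t=3: arr=2 -> substrate=4 bound=2 product=0
t=4: arr=3 -> substrate=5 bound=2 product=2
t=5: arr=0 -> substrate=5 bound=2 product=2
t=6: arr=1 -> substrate=6 bound=2 product=2
t=7: arr=0 -> substrate=6 bound=2 product=2
t=8: arr=0 -> substrate=4 bound=2 product=4
t=9: arr=2 -> substrate=6 bound=2 product=4

Answer: 2 2 2 2 2 2 2 2 2 2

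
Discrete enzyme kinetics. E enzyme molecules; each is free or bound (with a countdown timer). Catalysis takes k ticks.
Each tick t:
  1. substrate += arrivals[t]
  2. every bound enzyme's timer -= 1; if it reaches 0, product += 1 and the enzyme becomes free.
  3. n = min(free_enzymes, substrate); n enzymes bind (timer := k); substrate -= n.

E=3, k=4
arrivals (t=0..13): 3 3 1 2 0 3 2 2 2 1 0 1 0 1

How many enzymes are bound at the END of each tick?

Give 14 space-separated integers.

Answer: 3 3 3 3 3 3 3 3 3 3 3 3 3 3

Derivation:
t=0: arr=3 -> substrate=0 bound=3 product=0
t=1: arr=3 -> substrate=3 bound=3 product=0
t=2: arr=1 -> substrate=4 bound=3 product=0
t=3: arr=2 -> substrate=6 bound=3 product=0
t=4: arr=0 -> substrate=3 bound=3 product=3
t=5: arr=3 -> substrate=6 bound=3 product=3
t=6: arr=2 -> substrate=8 bound=3 product=3
t=7: arr=2 -> substrate=10 bound=3 product=3
t=8: arr=2 -> substrate=9 bound=3 product=6
t=9: arr=1 -> substrate=10 bound=3 product=6
t=10: arr=0 -> substrate=10 bound=3 product=6
t=11: arr=1 -> substrate=11 bound=3 product=6
t=12: arr=0 -> substrate=8 bound=3 product=9
t=13: arr=1 -> substrate=9 bound=3 product=9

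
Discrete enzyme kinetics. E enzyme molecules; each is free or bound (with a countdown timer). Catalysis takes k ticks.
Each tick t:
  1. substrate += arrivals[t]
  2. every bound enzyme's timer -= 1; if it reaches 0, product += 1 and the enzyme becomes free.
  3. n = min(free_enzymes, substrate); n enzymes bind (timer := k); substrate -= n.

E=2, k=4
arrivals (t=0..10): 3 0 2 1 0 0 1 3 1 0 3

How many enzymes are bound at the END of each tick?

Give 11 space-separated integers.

Answer: 2 2 2 2 2 2 2 2 2 2 2

Derivation:
t=0: arr=3 -> substrate=1 bound=2 product=0
t=1: arr=0 -> substrate=1 bound=2 product=0
t=2: arr=2 -> substrate=3 bound=2 product=0
t=3: arr=1 -> substrate=4 bound=2 product=0
t=4: arr=0 -> substrate=2 bound=2 product=2
t=5: arr=0 -> substrate=2 bound=2 product=2
t=6: arr=1 -> substrate=3 bound=2 product=2
t=7: arr=3 -> substrate=6 bound=2 product=2
t=8: arr=1 -> substrate=5 bound=2 product=4
t=9: arr=0 -> substrate=5 bound=2 product=4
t=10: arr=3 -> substrate=8 bound=2 product=4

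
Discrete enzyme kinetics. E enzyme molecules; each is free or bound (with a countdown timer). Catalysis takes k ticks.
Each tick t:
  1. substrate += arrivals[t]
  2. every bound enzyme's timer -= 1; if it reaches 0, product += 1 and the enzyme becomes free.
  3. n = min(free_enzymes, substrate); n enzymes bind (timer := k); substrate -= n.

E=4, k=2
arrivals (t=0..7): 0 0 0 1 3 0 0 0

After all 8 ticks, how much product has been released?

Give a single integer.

t=0: arr=0 -> substrate=0 bound=0 product=0
t=1: arr=0 -> substrate=0 bound=0 product=0
t=2: arr=0 -> substrate=0 bound=0 product=0
t=3: arr=1 -> substrate=0 bound=1 product=0
t=4: arr=3 -> substrate=0 bound=4 product=0
t=5: arr=0 -> substrate=0 bound=3 product=1
t=6: arr=0 -> substrate=0 bound=0 product=4
t=7: arr=0 -> substrate=0 bound=0 product=4

Answer: 4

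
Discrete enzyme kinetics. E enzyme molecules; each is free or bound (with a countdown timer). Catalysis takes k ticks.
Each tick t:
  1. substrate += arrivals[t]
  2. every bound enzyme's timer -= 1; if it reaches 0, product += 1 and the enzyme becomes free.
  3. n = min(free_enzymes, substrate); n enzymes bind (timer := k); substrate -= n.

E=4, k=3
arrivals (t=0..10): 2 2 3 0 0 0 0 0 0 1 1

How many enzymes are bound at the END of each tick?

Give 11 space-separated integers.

t=0: arr=2 -> substrate=0 bound=2 product=0
t=1: arr=2 -> substrate=0 bound=4 product=0
t=2: arr=3 -> substrate=3 bound=4 product=0
t=3: arr=0 -> substrate=1 bound=4 product=2
t=4: arr=0 -> substrate=0 bound=3 product=4
t=5: arr=0 -> substrate=0 bound=3 product=4
t=6: arr=0 -> substrate=0 bound=1 product=6
t=7: arr=0 -> substrate=0 bound=0 product=7
t=8: arr=0 -> substrate=0 bound=0 product=7
t=9: arr=1 -> substrate=0 bound=1 product=7
t=10: arr=1 -> substrate=0 bound=2 product=7

Answer: 2 4 4 4 3 3 1 0 0 1 2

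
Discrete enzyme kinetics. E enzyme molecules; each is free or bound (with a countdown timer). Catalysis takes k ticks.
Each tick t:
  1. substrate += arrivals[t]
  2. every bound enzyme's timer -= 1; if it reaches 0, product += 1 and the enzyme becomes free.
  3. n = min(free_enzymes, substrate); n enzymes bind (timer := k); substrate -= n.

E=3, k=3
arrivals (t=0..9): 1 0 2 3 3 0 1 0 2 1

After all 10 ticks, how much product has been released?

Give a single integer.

Answer: 7

Derivation:
t=0: arr=1 -> substrate=0 bound=1 product=0
t=1: arr=0 -> substrate=0 bound=1 product=0
t=2: arr=2 -> substrate=0 bound=3 product=0
t=3: arr=3 -> substrate=2 bound=3 product=1
t=4: arr=3 -> substrate=5 bound=3 product=1
t=5: arr=0 -> substrate=3 bound=3 product=3
t=6: arr=1 -> substrate=3 bound=3 product=4
t=7: arr=0 -> substrate=3 bound=3 product=4
t=8: arr=2 -> substrate=3 bound=3 product=6
t=9: arr=1 -> substrate=3 bound=3 product=7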